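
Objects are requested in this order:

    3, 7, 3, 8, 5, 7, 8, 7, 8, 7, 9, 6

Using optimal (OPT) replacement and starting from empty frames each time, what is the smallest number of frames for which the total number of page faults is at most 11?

f=1: 12 faults
f=2: 7 faults
f=3: 6 faults
f=4: 6 faults
f=5: 6 faults
f=6: 6 faults
Smallest f with faults ≤ 11 is 2.

2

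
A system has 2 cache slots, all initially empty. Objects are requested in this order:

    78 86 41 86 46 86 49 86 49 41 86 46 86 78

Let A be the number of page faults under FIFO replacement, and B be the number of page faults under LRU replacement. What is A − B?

Under FIFO: F F F . F F F . . F F F . F → 10 faults.
Under LRU: F F F . F . F . . F F F . F → 9 faults.
A − B = 10 − 9 = 1.

1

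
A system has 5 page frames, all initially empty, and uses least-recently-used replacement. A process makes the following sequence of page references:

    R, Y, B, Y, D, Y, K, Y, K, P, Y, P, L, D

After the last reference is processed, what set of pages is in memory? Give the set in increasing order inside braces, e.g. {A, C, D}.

{D, K, L, P, Y}

R → miss, frames {R}
Y → miss, frames {R,Y}
B → miss, frames {R,Y,B}
Y → hit
D → miss, frames {R,B,Y,D}
Y → hit
K → miss, frames {R,B,D,Y,K}
Y → hit
K → hit
P → miss, evict R, frames {B,D,Y,K,P}
Y → hit
P → hit
L → miss, evict B, frames {D,K,Y,P,L}
D → hit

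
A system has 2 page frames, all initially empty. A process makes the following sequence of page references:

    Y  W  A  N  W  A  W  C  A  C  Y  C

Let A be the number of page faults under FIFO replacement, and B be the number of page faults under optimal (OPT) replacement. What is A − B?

1

Under FIFO: F F F F F F . F . . F . → 8 faults.
Under OPT: F F F F . F . F . . F . → 7 faults.
A − B = 8 − 7 = 1.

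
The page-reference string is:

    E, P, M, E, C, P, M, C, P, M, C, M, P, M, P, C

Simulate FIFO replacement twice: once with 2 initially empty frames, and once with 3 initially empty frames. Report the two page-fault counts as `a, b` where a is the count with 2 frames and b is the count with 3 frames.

2 frames: F F F F F F F F F F F . F F . F → 14 faults.
3 frames: F F F . F . . . . . . . . . . . → 4 faults.
4 < 14: adding a frame reduced faults, as is typical.

14, 4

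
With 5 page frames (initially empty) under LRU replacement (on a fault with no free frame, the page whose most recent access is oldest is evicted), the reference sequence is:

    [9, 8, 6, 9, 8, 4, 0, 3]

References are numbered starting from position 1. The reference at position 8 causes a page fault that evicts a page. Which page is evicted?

6

pos 1: 9 -> miss, frames [9]
pos 2: 8 -> miss, frames [9, 8]
pos 3: 6 -> miss, frames [9, 8, 6]
pos 4: 9 -> hit
pos 5: 8 -> hit
pos 6: 4 -> miss, frames [6, 9, 8, 4]
pos 7: 0 -> miss, frames [6, 9, 8, 4, 0]
pos 8: 3 -> miss, evict 6, frames [9, 8, 4, 0, 3]
At position 8, page 6 is evicted.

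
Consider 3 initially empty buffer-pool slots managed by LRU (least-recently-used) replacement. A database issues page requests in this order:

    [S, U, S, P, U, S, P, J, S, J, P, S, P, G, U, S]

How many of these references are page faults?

S → fault, frames {S}
U → fault, frames {S,U}
S → hit
P → fault, frames {U,S,P}
U → hit
S → hit
P → hit
J → fault, evict U, frames {S,P,J}
S → hit
J → hit
P → hit
S → hit
P → hit
G → fault, evict J, frames {S,P,G}
U → fault, evict S, frames {P,G,U}
S → fault, evict P, frames {G,U,S}
Page faults: 7.

7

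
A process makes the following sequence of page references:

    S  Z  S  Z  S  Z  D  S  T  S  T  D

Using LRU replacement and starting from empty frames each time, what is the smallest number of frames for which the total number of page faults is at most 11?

f=1: 12 faults
f=2: 6 faults
f=3: 4 faults
f=4: 4 faults
Smallest f with faults ≤ 11 is 2.

2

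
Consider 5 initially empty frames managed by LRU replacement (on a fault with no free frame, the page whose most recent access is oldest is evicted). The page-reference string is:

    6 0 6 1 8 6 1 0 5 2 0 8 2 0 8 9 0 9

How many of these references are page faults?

6: fault, frames {6}
0: fault, frames {6,0}
6: hit
1: fault, frames {0,6,1}
8: fault, frames {0,6,1,8}
6: hit
1: hit
0: hit
5: fault, frames {8,6,1,0,5}
2: fault, evict 8, frames {6,1,0,5,2}
0: hit
8: fault, evict 6, frames {1,5,2,0,8}
2: hit
0: hit
8: hit
9: fault, evict 1, frames {5,2,0,8,9}
0: hit
9: hit
Page faults: 8.

8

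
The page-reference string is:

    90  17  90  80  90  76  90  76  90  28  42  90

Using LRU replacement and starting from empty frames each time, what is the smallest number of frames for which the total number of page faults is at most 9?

f=1: 12 faults
f=2: 7 faults
f=3: 6 faults
f=4: 6 faults
f=5: 6 faults
f=6: 6 faults
Smallest f with faults ≤ 9 is 2.

2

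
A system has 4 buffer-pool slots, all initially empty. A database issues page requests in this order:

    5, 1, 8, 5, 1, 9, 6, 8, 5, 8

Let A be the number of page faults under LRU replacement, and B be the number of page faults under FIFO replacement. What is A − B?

1

Under LRU: F F F . . F F F F . → 7 faults.
Under FIFO: F F F . . F F . F . → 6 faults.
A − B = 7 − 6 = 1.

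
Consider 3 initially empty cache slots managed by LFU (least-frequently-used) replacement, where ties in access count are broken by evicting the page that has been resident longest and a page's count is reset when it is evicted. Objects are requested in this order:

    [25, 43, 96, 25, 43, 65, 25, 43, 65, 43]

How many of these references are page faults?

4

25: fault, frames {25}
43: fault, frames {25,43}
96: fault, frames {25,43,96}
25: hit
43: hit
65: fault, evict 96, frames {25,43,65}
25: hit
43: hit
65: hit
43: hit
Page faults: 4.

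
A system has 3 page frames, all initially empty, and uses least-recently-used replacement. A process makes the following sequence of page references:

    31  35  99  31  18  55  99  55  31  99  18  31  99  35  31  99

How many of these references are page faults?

31 -> fault, frames {31}
35 -> fault, frames {31,35}
99 -> fault, frames {31,35,99}
31 -> hit
18 -> fault, evict 35, frames {99,31,18}
55 -> fault, evict 99, frames {31,18,55}
99 -> fault, evict 31, frames {18,55,99}
55 -> hit
31 -> fault, evict 18, frames {99,55,31}
99 -> hit
18 -> fault, evict 55, frames {31,99,18}
31 -> hit
99 -> hit
35 -> fault, evict 18, frames {31,99,35}
31 -> hit
99 -> hit
Page faults: 9.

9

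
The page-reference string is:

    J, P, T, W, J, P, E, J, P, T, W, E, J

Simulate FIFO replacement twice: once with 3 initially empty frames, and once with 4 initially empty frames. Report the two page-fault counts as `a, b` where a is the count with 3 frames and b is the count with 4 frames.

3 frames: F F F F F F F . . F F . F → 10 faults.
4 frames: F F F F . . F F F F F F F → 11 faults.
11 > 10: adding a frame increased faults — Belady's anomaly.

10, 11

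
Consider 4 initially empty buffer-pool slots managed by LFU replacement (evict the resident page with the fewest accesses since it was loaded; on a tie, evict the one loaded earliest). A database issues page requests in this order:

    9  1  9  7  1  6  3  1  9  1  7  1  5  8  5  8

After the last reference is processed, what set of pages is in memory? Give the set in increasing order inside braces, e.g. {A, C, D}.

9 → fault, frames (9)
1 → fault, frames (9 1)
9 → hit
7 → fault, frames (9 1 7)
1 → hit
6 → fault, frames (9 1 7 6)
3 → fault, evict 7, frames (9 1 6 3)
1 → hit
9 → hit
1 → hit
7 → fault, evict 6, frames (9 1 3 7)
1 → hit
5 → fault, evict 3, frames (9 1 7 5)
8 → fault, evict 7, frames (9 1 5 8)
5 → hit
8 → hit

{1, 5, 8, 9}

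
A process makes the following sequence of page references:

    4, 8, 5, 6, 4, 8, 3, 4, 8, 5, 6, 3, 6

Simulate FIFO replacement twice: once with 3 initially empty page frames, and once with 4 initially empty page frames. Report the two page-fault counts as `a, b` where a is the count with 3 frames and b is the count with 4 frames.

9, 10

3 frames: F F F F F F F . . F F . . → 9 faults.
4 frames: F F F F . . F F F F F F . → 10 faults.
10 > 9: adding a frame increased faults — Belady's anomaly.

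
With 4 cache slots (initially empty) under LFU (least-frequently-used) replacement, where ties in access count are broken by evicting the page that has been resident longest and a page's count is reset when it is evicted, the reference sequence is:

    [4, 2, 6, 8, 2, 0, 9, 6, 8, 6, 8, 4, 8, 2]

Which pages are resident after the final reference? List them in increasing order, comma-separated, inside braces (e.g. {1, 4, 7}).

4 -> miss, frames [4]
2 -> miss, frames [4, 2]
6 -> miss, frames [4, 2, 6]
8 -> miss, frames [4, 2, 6, 8]
2 -> hit
0 -> miss, evict 4, frames [2, 6, 8, 0]
9 -> miss, evict 6, frames [2, 8, 0, 9]
6 -> miss, evict 8, frames [2, 0, 9, 6]
8 -> miss, evict 0, frames [2, 9, 6, 8]
6 -> hit
8 -> hit
4 -> miss, evict 9, frames [2, 6, 8, 4]
8 -> hit
2 -> hit

{2, 4, 6, 8}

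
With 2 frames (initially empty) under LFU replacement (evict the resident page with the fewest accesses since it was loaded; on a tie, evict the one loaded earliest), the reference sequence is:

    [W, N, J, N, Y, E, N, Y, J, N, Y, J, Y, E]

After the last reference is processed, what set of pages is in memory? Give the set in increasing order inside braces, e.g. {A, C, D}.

W → fault, frames [W]
N → fault, frames [W, N]
J → fault, evict W, frames [N, J]
N → hit
Y → fault, evict J, frames [N, Y]
E → fault, evict Y, frames [N, E]
N → hit
Y → fault, evict E, frames [N, Y]
J → fault, evict Y, frames [N, J]
N → hit
Y → fault, evict J, frames [N, Y]
J → fault, evict Y, frames [N, J]
Y → fault, evict J, frames [N, Y]
E → fault, evict Y, frames [N, E]

{E, N}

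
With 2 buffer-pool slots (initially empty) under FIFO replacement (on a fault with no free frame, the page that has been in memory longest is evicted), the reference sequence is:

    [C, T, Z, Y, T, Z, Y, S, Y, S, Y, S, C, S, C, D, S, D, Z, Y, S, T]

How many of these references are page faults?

15

C: miss, frames {C}
T: miss, frames {C,T}
Z: miss, evict C, frames {T,Z}
Y: miss, evict T, frames {Z,Y}
T: miss, evict Z, frames {Y,T}
Z: miss, evict Y, frames {T,Z}
Y: miss, evict T, frames {Z,Y}
S: miss, evict Z, frames {Y,S}
Y: hit
S: hit
Y: hit
S: hit
C: miss, evict Y, frames {S,C}
S: hit
C: hit
D: miss, evict S, frames {C,D}
S: miss, evict C, frames {D,S}
D: hit
Z: miss, evict D, frames {S,Z}
Y: miss, evict S, frames {Z,Y}
S: miss, evict Z, frames {Y,S}
T: miss, evict Y, frames {S,T}
Page faults: 15.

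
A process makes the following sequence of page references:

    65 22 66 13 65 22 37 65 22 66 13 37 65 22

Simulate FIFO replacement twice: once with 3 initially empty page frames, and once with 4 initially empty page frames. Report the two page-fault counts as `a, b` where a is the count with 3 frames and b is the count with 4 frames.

11, 12

3 frames: F F F F F F F . . F F . F F → 11 faults.
4 frames: F F F F . . F F F F F F F F → 12 faults.
12 > 11: adding a frame increased faults — Belady's anomaly.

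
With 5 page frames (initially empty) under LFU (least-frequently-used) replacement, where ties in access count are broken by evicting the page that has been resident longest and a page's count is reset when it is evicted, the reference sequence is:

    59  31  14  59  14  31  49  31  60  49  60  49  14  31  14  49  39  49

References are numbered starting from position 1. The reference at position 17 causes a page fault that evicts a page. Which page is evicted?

pos 1: 59: fault, frames {59}
pos 2: 31: fault, frames {59,31}
pos 3: 14: fault, frames {59,31,14}
pos 4: 59: hit
pos 5: 14: hit
pos 6: 31: hit
pos 7: 49: fault, frames {59,31,14,49}
pos 8: 31: hit
pos 9: 60: fault, frames {59,31,14,49,60}
pos 10: 49: hit
pos 11: 60: hit
pos 12: 49: hit
pos 13: 14: hit
pos 14: 31: hit
pos 15: 14: hit
pos 16: 49: hit
pos 17: 39: fault, evict 59, frames {31,14,49,60,39}
At position 17, page 59 is evicted.

59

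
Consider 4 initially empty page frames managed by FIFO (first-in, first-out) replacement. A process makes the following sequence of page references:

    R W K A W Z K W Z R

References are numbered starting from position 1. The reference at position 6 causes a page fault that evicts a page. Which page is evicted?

pos 1: R → fault, frames (R)
pos 2: W → fault, frames (R W)
pos 3: K → fault, frames (R W K)
pos 4: A → fault, frames (R W K A)
pos 5: W → hit
pos 6: Z → fault, evict R, frames (W K A Z)
At position 6, page R is evicted.

R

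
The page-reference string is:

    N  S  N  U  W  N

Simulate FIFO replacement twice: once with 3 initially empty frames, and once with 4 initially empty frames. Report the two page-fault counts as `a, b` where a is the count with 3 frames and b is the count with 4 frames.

5, 4

3 frames: F F . F F F → 5 faults.
4 frames: F F . F F . → 4 faults.
4 < 5: adding a frame reduced faults, as is typical.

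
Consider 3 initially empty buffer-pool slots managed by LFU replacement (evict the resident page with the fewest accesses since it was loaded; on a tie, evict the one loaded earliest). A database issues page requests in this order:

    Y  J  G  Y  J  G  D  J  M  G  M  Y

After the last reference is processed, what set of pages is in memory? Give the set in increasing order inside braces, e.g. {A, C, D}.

Y -> miss, frames [Y]
J -> miss, frames [Y, J]
G -> miss, frames [Y, J, G]
Y -> hit
J -> hit
G -> hit
D -> miss, evict Y, frames [J, G, D]
J -> hit
M -> miss, evict D, frames [J, G, M]
G -> hit
M -> hit
Y -> miss, evict M, frames [J, G, Y]

{G, J, Y}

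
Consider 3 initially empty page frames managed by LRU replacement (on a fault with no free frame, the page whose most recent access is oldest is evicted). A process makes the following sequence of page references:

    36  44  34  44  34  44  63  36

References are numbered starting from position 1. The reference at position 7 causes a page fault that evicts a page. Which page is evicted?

36

pos 1: 36: miss, frames {36}
pos 2: 44: miss, frames {36,44}
pos 3: 34: miss, frames {36,44,34}
pos 4: 44: hit
pos 5: 34: hit
pos 6: 44: hit
pos 7: 63: miss, evict 36, frames {34,44,63}
At position 7, page 36 is evicted.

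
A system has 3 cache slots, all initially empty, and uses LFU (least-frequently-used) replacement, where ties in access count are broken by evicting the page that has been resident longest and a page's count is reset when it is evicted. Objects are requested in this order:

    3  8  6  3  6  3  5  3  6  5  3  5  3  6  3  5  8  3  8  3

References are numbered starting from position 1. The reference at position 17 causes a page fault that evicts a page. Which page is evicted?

pos 1: 3 -> miss, frames {3}
pos 2: 8 -> miss, frames {3,8}
pos 3: 6 -> miss, frames {3,8,6}
pos 4: 3 -> hit
pos 5: 6 -> hit
pos 6: 3 -> hit
pos 7: 5 -> miss, evict 8, frames {3,6,5}
pos 8: 3 -> hit
pos 9: 6 -> hit
pos 10: 5 -> hit
pos 11: 3 -> hit
pos 12: 5 -> hit
pos 13: 3 -> hit
pos 14: 6 -> hit
pos 15: 3 -> hit
pos 16: 5 -> hit
pos 17: 8 -> miss, evict 6, frames {3,5,8}
At position 17, page 6 is evicted.

6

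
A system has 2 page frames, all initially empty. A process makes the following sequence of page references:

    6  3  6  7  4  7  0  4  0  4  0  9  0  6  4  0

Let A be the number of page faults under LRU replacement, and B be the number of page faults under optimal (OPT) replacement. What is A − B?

2

Under LRU: F F . F F . F F . . . F . F F F → 10 faults.
Under OPT: F F . F F . F . . . . F . F F . → 8 faults.
A − B = 10 − 8 = 2.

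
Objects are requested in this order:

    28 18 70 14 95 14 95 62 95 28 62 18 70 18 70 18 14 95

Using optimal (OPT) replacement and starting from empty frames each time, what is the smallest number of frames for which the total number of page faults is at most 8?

4

f=1: 18 faults
f=2: 11 faults
f=3: 9 faults
f=4: 8 faults
f=5: 7 faults
f=6: 6 faults
Smallest f with faults ≤ 8 is 4.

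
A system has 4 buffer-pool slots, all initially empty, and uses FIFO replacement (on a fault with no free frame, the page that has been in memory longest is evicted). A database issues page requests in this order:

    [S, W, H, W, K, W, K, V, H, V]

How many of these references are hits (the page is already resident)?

S -> miss, frames [S]
W -> miss, frames [S, W]
H -> miss, frames [S, W, H]
W -> hit
K -> miss, frames [S, W, H, K]
W -> hit
K -> hit
V -> miss, evict S, frames [W, H, K, V]
H -> hit
V -> hit
Hits: 5.

5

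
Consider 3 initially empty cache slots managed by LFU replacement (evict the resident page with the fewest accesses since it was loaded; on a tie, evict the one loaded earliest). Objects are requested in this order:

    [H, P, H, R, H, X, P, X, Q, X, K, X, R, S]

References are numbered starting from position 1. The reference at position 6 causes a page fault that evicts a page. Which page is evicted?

pos 1: H → fault, frames [H]
pos 2: P → fault, frames [H, P]
pos 3: H → hit
pos 4: R → fault, frames [H, P, R]
pos 5: H → hit
pos 6: X → fault, evict P, frames [H, R, X]
At position 6, page P is evicted.

P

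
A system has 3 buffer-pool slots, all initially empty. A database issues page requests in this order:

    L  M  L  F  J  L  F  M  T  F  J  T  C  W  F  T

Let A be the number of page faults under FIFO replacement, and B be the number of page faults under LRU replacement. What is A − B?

Under FIFO: F F . F F F . F F F F . F F F F → 13 faults.
Under LRU: F F . F F . . F F . F . F F F F → 11 faults.
A − B = 13 − 11 = 2.

2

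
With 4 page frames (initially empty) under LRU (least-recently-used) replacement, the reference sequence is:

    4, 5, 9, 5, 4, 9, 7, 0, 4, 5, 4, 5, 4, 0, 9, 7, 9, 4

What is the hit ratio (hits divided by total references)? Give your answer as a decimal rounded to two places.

4 -> miss, frames [4]
5 -> miss, frames [4, 5]
9 -> miss, frames [4, 5, 9]
5 -> hit
4 -> hit
9 -> hit
7 -> miss, frames [5, 4, 9, 7]
0 -> miss, evict 5, frames [4, 9, 7, 0]
4 -> hit
5 -> miss, evict 9, frames [7, 0, 4, 5]
4 -> hit
5 -> hit
4 -> hit
0 -> hit
9 -> miss, evict 7, frames [5, 4, 0, 9]
7 -> miss, evict 5, frames [4, 0, 9, 7]
9 -> hit
4 -> hit
Hits: 10 of 18 references → 10/18 = 0.5556.

0.56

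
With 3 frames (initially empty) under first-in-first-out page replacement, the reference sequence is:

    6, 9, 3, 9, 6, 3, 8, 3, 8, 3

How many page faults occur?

4

6 → fault, frames {6}
9 → fault, frames {6,9}
3 → fault, frames {6,9,3}
9 → hit
6 → hit
3 → hit
8 → fault, evict 6, frames {9,3,8}
3 → hit
8 → hit
3 → hit
Page faults: 4.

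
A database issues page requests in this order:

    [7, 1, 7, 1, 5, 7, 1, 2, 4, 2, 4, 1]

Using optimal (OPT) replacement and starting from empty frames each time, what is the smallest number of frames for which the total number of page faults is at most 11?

2

f=1: 12 faults
f=2: 7 faults
f=3: 5 faults
f=4: 5 faults
f=5: 5 faults
Smallest f with faults ≤ 11 is 2.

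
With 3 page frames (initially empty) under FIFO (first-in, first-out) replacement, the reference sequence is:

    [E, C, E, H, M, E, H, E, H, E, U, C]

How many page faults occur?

7

E: fault, frames [E]
C: fault, frames [E, C]
E: hit
H: fault, frames [E, C, H]
M: fault, evict E, frames [C, H, M]
E: fault, evict C, frames [H, M, E]
H: hit
E: hit
H: hit
E: hit
U: fault, evict H, frames [M, E, U]
C: fault, evict M, frames [E, U, C]
Page faults: 7.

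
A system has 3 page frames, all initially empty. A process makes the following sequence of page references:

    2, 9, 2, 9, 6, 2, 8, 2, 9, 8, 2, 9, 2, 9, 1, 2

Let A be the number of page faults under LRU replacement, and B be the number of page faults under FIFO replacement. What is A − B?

-1

Under LRU: F F . . F . F . F . . . . . F . → 6 faults.
Under FIFO: F F . . F . F F F . . . . . F . → 7 faults.
A − B = 6 − 7 = -1.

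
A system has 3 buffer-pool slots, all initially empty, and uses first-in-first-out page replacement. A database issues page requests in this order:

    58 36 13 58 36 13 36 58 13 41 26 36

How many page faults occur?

6

58: miss, frames {58}
36: miss, frames {58,36}
13: miss, frames {58,36,13}
58: hit
36: hit
13: hit
36: hit
58: hit
13: hit
41: miss, evict 58, frames {36,13,41}
26: miss, evict 36, frames {13,41,26}
36: miss, evict 13, frames {41,26,36}
Page faults: 6.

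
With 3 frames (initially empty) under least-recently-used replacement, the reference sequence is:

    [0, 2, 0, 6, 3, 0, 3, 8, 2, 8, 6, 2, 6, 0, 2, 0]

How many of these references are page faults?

8

0 -> fault, frames [0]
2 -> fault, frames [0, 2]
0 -> hit
6 -> fault, frames [2, 0, 6]
3 -> fault, evict 2, frames [0, 6, 3]
0 -> hit
3 -> hit
8 -> fault, evict 6, frames [0, 3, 8]
2 -> fault, evict 0, frames [3, 8, 2]
8 -> hit
6 -> fault, evict 3, frames [2, 8, 6]
2 -> hit
6 -> hit
0 -> fault, evict 8, frames [2, 6, 0]
2 -> hit
0 -> hit
Page faults: 8.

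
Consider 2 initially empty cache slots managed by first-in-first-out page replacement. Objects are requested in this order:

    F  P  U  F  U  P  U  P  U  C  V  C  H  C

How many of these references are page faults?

10

F -> fault, frames [F]
P -> fault, frames [F, P]
U -> fault, evict F, frames [P, U]
F -> fault, evict P, frames [U, F]
U -> hit
P -> fault, evict U, frames [F, P]
U -> fault, evict F, frames [P, U]
P -> hit
U -> hit
C -> fault, evict P, frames [U, C]
V -> fault, evict U, frames [C, V]
C -> hit
H -> fault, evict C, frames [V, H]
C -> fault, evict V, frames [H, C]
Page faults: 10.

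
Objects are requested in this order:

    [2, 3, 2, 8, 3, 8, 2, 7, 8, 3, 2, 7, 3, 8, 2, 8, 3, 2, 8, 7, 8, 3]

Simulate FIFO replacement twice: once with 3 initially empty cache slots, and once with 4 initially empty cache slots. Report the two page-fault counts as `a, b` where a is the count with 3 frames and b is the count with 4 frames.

3 frames: F F . F . . . F . . F . F F . . . . . F . . → 8 faults.
4 frames: F F . F . . . F . . . . . . . . . . . . . . → 4 faults.
4 < 8: adding a frame reduced faults, as is typical.

8, 4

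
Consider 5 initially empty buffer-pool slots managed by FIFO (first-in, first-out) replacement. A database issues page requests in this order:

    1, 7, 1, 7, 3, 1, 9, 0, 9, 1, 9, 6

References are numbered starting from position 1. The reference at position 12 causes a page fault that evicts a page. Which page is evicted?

pos 1: 1: miss, frames {1}
pos 2: 7: miss, frames {1,7}
pos 3: 1: hit
pos 4: 7: hit
pos 5: 3: miss, frames {1,7,3}
pos 6: 1: hit
pos 7: 9: miss, frames {1,7,3,9}
pos 8: 0: miss, frames {1,7,3,9,0}
pos 9: 9: hit
pos 10: 1: hit
pos 11: 9: hit
pos 12: 6: miss, evict 1, frames {7,3,9,0,6}
At position 12, page 1 is evicted.

1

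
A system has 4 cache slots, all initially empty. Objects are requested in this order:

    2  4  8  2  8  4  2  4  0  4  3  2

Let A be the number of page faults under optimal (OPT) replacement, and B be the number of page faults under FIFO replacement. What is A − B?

-1

Under OPT: F F F . . . . . F . F . → 5 faults.
Under FIFO: F F F . . . . . F . F F → 6 faults.
A − B = 5 − 6 = -1.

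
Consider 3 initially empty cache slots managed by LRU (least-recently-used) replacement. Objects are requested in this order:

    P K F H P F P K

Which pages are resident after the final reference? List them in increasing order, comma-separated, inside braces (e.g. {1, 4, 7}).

P: miss, frames (P)
K: miss, frames (P K)
F: miss, frames (P K F)
H: miss, evict P, frames (K F H)
P: miss, evict K, frames (F H P)
F: hit
P: hit
K: miss, evict H, frames (F P K)

{F, K, P}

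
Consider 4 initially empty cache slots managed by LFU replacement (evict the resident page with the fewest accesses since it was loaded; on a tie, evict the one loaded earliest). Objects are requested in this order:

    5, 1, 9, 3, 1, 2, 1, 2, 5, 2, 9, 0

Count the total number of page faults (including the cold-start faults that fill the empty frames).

8

5 -> miss, frames (5)
1 -> miss, frames (5 1)
9 -> miss, frames (5 1 9)
3 -> miss, frames (5 1 9 3)
1 -> hit
2 -> miss, evict 5, frames (1 9 3 2)
1 -> hit
2 -> hit
5 -> miss, evict 9, frames (1 3 2 5)
2 -> hit
9 -> miss, evict 3, frames (1 2 5 9)
0 -> miss, evict 5, frames (1 2 9 0)
Page faults: 8.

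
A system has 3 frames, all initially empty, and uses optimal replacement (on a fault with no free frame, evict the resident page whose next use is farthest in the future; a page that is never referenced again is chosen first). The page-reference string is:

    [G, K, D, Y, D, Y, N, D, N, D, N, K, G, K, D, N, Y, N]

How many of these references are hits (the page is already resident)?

10

G: miss, frames (G)
K: miss, frames (G K)
D: miss, frames (G K D)
Y: miss, evict G, frames (K D Y)
D: hit
Y: hit
N: miss, evict Y, frames (K D N)
D: hit
N: hit
D: hit
N: hit
K: hit
G: miss, evict N, frames (K D G)
K: hit
D: hit
N: miss, evict G, frames (K D N)
Y: miss, evict D, frames (K N Y)
N: hit
Hits: 10.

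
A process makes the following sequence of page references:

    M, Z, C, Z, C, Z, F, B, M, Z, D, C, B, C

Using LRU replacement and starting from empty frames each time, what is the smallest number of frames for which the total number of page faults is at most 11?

f=1: 14 faults
f=2: 10 faults
f=3: 10 faults
f=4: 9 faults
f=5: 7 faults
f=6: 6 faults
Smallest f with faults ≤ 11 is 2.

2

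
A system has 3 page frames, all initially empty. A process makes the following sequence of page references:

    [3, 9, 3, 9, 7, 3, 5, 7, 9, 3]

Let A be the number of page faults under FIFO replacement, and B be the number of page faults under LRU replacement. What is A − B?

Under FIFO: F F . . F . F . . F → 5 faults.
Under LRU: F F . . F . F . F F → 6 faults.
A − B = 5 − 6 = -1.

-1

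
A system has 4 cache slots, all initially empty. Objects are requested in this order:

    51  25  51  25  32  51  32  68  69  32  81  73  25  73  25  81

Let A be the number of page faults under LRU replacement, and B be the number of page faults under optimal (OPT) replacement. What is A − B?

Under LRU: F F . . F . . F F . F F F . . . → 8 faults.
Under OPT: F F . . F . . F F . F F . . . . → 7 faults.
A − B = 8 − 7 = 1.

1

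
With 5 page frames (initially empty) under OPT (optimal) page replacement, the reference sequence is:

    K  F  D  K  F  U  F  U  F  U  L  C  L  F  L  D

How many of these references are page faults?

K -> fault, frames {K}
F -> fault, frames {K,F}
D -> fault, frames {K,F,D}
K -> hit
F -> hit
U -> fault, frames {K,F,D,U}
F -> hit
U -> hit
F -> hit
U -> hit
L -> fault, frames {K,F,D,U,L}
C -> fault, evict U, frames {K,F,D,L,C}
L -> hit
F -> hit
L -> hit
D -> hit
Page faults: 6.

6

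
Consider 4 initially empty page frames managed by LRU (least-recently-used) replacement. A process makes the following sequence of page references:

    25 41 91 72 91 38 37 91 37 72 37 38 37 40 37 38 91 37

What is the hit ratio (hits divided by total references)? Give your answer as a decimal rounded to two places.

25 -> fault, frames (25)
41 -> fault, frames (25 41)
91 -> fault, frames (25 41 91)
72 -> fault, frames (25 41 91 72)
91 -> hit
38 -> fault, evict 25, frames (41 72 91 38)
37 -> fault, evict 41, frames (72 91 38 37)
91 -> hit
37 -> hit
72 -> hit
37 -> hit
38 -> hit
37 -> hit
40 -> fault, evict 91, frames (72 38 37 40)
37 -> hit
38 -> hit
91 -> fault, evict 72, frames (40 37 38 91)
37 -> hit
Hits: 10 of 18 references → 10/18 = 0.5556.

0.56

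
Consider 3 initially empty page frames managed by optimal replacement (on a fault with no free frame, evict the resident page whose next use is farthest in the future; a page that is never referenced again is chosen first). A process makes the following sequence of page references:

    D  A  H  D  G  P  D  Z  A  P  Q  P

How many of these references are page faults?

7

D -> fault, frames {D}
A -> fault, frames {D,A}
H -> fault, frames {D,A,H}
D -> hit
G -> fault, evict H, frames {D,A,G}
P -> fault, evict G, frames {D,A,P}
D -> hit
Z -> fault, evict D, frames {A,P,Z}
A -> hit
P -> hit
Q -> fault, evict Z, frames {A,P,Q}
P -> hit
Page faults: 7.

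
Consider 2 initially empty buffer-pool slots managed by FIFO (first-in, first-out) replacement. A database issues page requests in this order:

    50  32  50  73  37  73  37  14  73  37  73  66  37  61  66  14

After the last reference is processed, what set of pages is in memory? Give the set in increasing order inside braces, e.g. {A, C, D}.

50: miss, frames {50}
32: miss, frames {50,32}
50: hit
73: miss, evict 50, frames {32,73}
37: miss, evict 32, frames {73,37}
73: hit
37: hit
14: miss, evict 73, frames {37,14}
73: miss, evict 37, frames {14,73}
37: miss, evict 14, frames {73,37}
73: hit
66: miss, evict 73, frames {37,66}
37: hit
61: miss, evict 37, frames {66,61}
66: hit
14: miss, evict 66, frames {61,14}

{14, 61}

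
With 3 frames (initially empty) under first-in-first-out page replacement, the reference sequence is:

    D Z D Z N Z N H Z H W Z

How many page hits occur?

6

D: fault, frames [D]
Z: fault, frames [D, Z]
D: hit
Z: hit
N: fault, frames [D, Z, N]
Z: hit
N: hit
H: fault, evict D, frames [Z, N, H]
Z: hit
H: hit
W: fault, evict Z, frames [N, H, W]
Z: fault, evict N, frames [H, W, Z]
Hits: 6.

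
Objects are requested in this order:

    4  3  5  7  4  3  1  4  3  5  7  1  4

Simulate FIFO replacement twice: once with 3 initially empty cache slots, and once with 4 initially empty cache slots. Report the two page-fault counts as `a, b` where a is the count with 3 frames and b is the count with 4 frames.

3 frames: F F F F F F F . . F F . F → 10 faults.
4 frames: F F F F . . F F F F F F F → 11 faults.
11 > 10: adding a frame increased faults — Belady's anomaly.

10, 11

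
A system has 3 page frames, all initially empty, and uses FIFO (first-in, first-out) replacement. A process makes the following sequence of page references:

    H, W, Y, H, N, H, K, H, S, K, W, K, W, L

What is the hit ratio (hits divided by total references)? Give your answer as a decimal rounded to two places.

H -> fault, frames (H)
W -> fault, frames (H W)
Y -> fault, frames (H W Y)
H -> hit
N -> fault, evict H, frames (W Y N)
H -> fault, evict W, frames (Y N H)
K -> fault, evict Y, frames (N H K)
H -> hit
S -> fault, evict N, frames (H K S)
K -> hit
W -> fault, evict H, frames (K S W)
K -> hit
W -> hit
L -> fault, evict K, frames (S W L)
Hits: 5 of 14 references → 5/14 = 0.3571.

0.36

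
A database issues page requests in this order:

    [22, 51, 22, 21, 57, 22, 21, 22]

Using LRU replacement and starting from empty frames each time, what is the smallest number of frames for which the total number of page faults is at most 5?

3

f=1: 8 faults
f=2: 6 faults
f=3: 4 faults
f=4: 4 faults
Smallest f with faults ≤ 5 is 3.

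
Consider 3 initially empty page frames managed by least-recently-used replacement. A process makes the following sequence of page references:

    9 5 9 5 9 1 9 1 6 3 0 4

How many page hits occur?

9: miss, frames [9]
5: miss, frames [9, 5]
9: hit
5: hit
9: hit
1: miss, frames [5, 9, 1]
9: hit
1: hit
6: miss, evict 5, frames [9, 1, 6]
3: miss, evict 9, frames [1, 6, 3]
0: miss, evict 1, frames [6, 3, 0]
4: miss, evict 6, frames [3, 0, 4]
Hits: 5.

5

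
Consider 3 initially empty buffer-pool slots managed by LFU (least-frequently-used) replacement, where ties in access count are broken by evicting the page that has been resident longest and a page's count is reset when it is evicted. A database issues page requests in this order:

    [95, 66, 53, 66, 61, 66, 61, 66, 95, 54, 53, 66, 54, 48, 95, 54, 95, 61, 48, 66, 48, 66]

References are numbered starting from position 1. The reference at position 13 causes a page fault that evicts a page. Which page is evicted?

pos 1: 95 -> miss, frames {95}
pos 2: 66 -> miss, frames {95,66}
pos 3: 53 -> miss, frames {95,66,53}
pos 4: 66 -> hit
pos 5: 61 -> miss, evict 95, frames {66,53,61}
pos 6: 66 -> hit
pos 7: 61 -> hit
pos 8: 66 -> hit
pos 9: 95 -> miss, evict 53, frames {66,61,95}
pos 10: 54 -> miss, evict 95, frames {66,61,54}
pos 11: 53 -> miss, evict 54, frames {66,61,53}
pos 12: 66 -> hit
pos 13: 54 -> miss, evict 53, frames {66,61,54}
At position 13, page 53 is evicted.

53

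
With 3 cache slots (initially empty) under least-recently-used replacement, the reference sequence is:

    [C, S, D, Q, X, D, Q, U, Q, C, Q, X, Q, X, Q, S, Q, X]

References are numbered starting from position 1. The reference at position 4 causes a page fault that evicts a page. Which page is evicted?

C

pos 1: C: miss, frames {C}
pos 2: S: miss, frames {C,S}
pos 3: D: miss, frames {C,S,D}
pos 4: Q: miss, evict C, frames {S,D,Q}
At position 4, page C is evicted.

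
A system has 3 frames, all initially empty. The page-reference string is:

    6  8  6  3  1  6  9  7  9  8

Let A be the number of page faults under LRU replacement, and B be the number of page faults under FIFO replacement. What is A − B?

Under LRU: F F . F F . F F . F → 7 faults.
Under FIFO: F F . F F F F F . F → 8 faults.
A − B = 7 − 8 = -1.

-1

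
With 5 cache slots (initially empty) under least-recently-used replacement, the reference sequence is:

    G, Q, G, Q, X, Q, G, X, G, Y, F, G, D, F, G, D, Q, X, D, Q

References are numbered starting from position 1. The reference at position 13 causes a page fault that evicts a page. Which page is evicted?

Q

pos 1: G: miss, frames (G)
pos 2: Q: miss, frames (G Q)
pos 3: G: hit
pos 4: Q: hit
pos 5: X: miss, frames (G Q X)
pos 6: Q: hit
pos 7: G: hit
pos 8: X: hit
pos 9: G: hit
pos 10: Y: miss, frames (Q X G Y)
pos 11: F: miss, frames (Q X G Y F)
pos 12: G: hit
pos 13: D: miss, evict Q, frames (X Y F G D)
At position 13, page Q is evicted.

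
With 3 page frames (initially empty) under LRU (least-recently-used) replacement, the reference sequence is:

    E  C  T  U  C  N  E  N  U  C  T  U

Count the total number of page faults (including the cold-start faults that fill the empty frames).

9

E → miss, frames (E)
C → miss, frames (E C)
T → miss, frames (E C T)
U → miss, evict E, frames (C T U)
C → hit
N → miss, evict T, frames (U C N)
E → miss, evict U, frames (C N E)
N → hit
U → miss, evict C, frames (E N U)
C → miss, evict E, frames (N U C)
T → miss, evict N, frames (U C T)
U → hit
Page faults: 9.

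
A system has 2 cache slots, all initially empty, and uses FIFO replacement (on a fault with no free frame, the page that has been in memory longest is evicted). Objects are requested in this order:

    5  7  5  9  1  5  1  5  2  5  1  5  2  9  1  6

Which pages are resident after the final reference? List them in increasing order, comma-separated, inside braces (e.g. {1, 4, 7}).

5 -> miss, frames [5]
7 -> miss, frames [5, 7]
5 -> hit
9 -> miss, evict 5, frames [7, 9]
1 -> miss, evict 7, frames [9, 1]
5 -> miss, evict 9, frames [1, 5]
1 -> hit
5 -> hit
2 -> miss, evict 1, frames [5, 2]
5 -> hit
1 -> miss, evict 5, frames [2, 1]
5 -> miss, evict 2, frames [1, 5]
2 -> miss, evict 1, frames [5, 2]
9 -> miss, evict 5, frames [2, 9]
1 -> miss, evict 2, frames [9, 1]
6 -> miss, evict 9, frames [1, 6]

{1, 6}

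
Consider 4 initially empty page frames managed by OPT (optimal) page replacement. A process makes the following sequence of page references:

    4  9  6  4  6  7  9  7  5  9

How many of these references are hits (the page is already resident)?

4 → fault, frames [4]
9 → fault, frames [4, 9]
6 → fault, frames [4, 9, 6]
4 → hit
6 → hit
7 → fault, frames [4, 9, 6, 7]
9 → hit
7 → hit
5 → fault, evict 7, frames [4, 9, 6, 5]
9 → hit
Hits: 5.

5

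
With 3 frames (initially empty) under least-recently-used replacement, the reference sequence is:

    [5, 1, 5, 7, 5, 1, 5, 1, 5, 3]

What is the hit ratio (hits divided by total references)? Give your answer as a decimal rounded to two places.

0.60

5 → miss, frames (5)
1 → miss, frames (5 1)
5 → hit
7 → miss, frames (1 5 7)
5 → hit
1 → hit
5 → hit
1 → hit
5 → hit
3 → miss, evict 7, frames (1 5 3)
Hits: 6 of 10 references → 6/10 = 0.6000.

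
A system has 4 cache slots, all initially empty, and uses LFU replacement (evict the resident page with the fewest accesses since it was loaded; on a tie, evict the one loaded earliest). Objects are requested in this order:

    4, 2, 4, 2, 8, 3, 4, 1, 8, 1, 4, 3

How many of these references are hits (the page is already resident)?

5

4 -> miss, frames [4]
2 -> miss, frames [4, 2]
4 -> hit
2 -> hit
8 -> miss, frames [4, 2, 8]
3 -> miss, frames [4, 2, 8, 3]
4 -> hit
1 -> miss, evict 8, frames [4, 2, 3, 1]
8 -> miss, evict 3, frames [4, 2, 1, 8]
1 -> hit
4 -> hit
3 -> miss, evict 8, frames [4, 2, 1, 3]
Hits: 5.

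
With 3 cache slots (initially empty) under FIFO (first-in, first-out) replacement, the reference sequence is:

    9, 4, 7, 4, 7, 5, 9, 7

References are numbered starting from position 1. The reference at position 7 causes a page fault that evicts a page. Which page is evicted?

4

pos 1: 9: fault, frames {9}
pos 2: 4: fault, frames {9,4}
pos 3: 7: fault, frames {9,4,7}
pos 4: 4: hit
pos 5: 7: hit
pos 6: 5: fault, evict 9, frames {4,7,5}
pos 7: 9: fault, evict 4, frames {7,5,9}
At position 7, page 4 is evicted.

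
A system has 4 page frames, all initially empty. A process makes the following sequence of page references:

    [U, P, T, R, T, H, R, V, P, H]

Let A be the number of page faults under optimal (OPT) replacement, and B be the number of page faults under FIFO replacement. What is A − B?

-1

Under OPT: F F F F . F . F . . → 6 faults.
Under FIFO: F F F F . F . F F . → 7 faults.
A − B = 6 − 7 = -1.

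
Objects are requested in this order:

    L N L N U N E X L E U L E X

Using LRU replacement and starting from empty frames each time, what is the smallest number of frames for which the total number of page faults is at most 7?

4

f=1: 14 faults
f=2: 11 faults
f=3: 8 faults
f=4: 7 faults
f=5: 5 faults
Smallest f with faults ≤ 7 is 4.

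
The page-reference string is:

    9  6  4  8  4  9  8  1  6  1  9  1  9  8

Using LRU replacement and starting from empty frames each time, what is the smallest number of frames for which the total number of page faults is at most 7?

f=1: 14 faults
f=2: 10 faults
f=3: 9 faults
f=4: 6 faults
f=5: 5 faults
Smallest f with faults ≤ 7 is 4.

4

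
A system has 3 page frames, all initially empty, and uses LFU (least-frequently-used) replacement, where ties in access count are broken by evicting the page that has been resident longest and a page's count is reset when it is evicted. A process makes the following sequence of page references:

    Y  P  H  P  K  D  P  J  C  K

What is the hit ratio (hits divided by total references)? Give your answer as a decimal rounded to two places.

Y: fault, frames (Y)
P: fault, frames (Y P)
H: fault, frames (Y P H)
P: hit
K: fault, evict Y, frames (P H K)
D: fault, evict H, frames (P K D)
P: hit
J: fault, evict K, frames (P D J)
C: fault, evict D, frames (P J C)
K: fault, evict J, frames (P C K)
Hits: 2 of 10 references → 2/10 = 0.2000.

0.20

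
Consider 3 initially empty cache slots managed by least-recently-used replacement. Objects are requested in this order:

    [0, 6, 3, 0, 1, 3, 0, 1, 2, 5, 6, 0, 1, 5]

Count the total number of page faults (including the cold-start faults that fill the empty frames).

0 -> fault, frames (0)
6 -> fault, frames (0 6)
3 -> fault, frames (0 6 3)
0 -> hit
1 -> fault, evict 6, frames (3 0 1)
3 -> hit
0 -> hit
1 -> hit
2 -> fault, evict 3, frames (0 1 2)
5 -> fault, evict 0, frames (1 2 5)
6 -> fault, evict 1, frames (2 5 6)
0 -> fault, evict 2, frames (5 6 0)
1 -> fault, evict 5, frames (6 0 1)
5 -> fault, evict 6, frames (0 1 5)
Page faults: 10.

10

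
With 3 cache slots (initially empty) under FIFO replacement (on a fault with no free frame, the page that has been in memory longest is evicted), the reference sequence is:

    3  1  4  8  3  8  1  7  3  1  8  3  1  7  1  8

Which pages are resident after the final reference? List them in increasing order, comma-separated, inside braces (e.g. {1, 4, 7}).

3: fault, frames {3}
1: fault, frames {3,1}
4: fault, frames {3,1,4}
8: fault, evict 3, frames {1,4,8}
3: fault, evict 1, frames {4,8,3}
8: hit
1: fault, evict 4, frames {8,3,1}
7: fault, evict 8, frames {3,1,7}
3: hit
1: hit
8: fault, evict 3, frames {1,7,8}
3: fault, evict 1, frames {7,8,3}
1: fault, evict 7, frames {8,3,1}
7: fault, evict 8, frames {3,1,7}
1: hit
8: fault, evict 3, frames {1,7,8}

{1, 7, 8}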